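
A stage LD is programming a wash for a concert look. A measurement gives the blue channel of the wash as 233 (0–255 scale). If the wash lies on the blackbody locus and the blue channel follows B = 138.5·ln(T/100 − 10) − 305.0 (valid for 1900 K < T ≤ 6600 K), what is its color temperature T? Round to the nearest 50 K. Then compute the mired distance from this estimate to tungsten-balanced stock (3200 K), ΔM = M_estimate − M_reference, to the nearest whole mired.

-142 mireds

ln(t − 10) = (233 + 305.0) / 138.5 = 3.8845.
t − 10 = e^3.8845 = 48.641, so t = 58.641.
T = 100·t = 5864 K → 5850 K to the nearest 50 K.
M_estimate = 10⁶/5850 = 170.94; M_reference = 10⁶/3200 = 312.50.
ΔM = 170.94 − 312.50 = -141.56 → -142 mireds.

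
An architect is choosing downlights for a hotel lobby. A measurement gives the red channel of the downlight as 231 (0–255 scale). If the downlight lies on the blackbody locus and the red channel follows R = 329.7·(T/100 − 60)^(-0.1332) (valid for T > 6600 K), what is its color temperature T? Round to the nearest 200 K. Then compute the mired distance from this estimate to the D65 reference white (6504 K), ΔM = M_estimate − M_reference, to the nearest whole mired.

-19 mireds

(t − 60)^(-0.1332) = 231/329.7 = 0.70064.
t − 60 = 0.70064^(1/-0.1332) = 0.70064^(-7.508) = 14.453, so t = 74.453.
T = 100·t = 7445 K → 7400 K to the nearest 200 K.
M_estimate = 10⁶/7400 = 135.14; M_reference = 10⁶/6504 = 153.75.
ΔM = 135.14 − 153.75 = -18.62 → -19 mireds.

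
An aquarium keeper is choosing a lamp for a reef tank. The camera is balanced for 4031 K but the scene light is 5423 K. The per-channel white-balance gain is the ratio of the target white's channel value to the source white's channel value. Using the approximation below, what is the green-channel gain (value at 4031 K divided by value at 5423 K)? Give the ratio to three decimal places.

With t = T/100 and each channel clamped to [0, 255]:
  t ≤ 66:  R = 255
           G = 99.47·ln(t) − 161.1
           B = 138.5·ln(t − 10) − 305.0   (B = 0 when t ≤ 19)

0.875

At 5423 K (t = 54.23):
  G = 99.47·ln 54.23 − 161.1 = 99.47·3.9932 − 161.1 = 236.107.
At 4031 K (t = 40.31):
  G = 99.47·ln 40.31 − 161.1 = 99.47·3.6966 − 161.1 = 206.601.
Gain = 206.601 / 236.107 = 0.8750 → 0.875.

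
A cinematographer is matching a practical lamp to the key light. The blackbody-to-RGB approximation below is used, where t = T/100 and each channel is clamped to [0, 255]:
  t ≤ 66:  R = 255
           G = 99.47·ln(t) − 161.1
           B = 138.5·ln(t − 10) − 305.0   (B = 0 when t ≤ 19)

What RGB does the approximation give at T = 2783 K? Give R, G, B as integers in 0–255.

R=255, G=170, B=94

t = 2783/100 = 27.83; the t ≤ 66 branch applies.
R = 255 by definition for t ≤ 66.
G = 99.47·ln 27.83 − 161.1 = 99.47·3.3261 − 161.1 = 169.749.
B = 138.5·ln(27.83 − 10) − 305.0 = 138.5·ln 17.83 − 305.0 = 138.5·2.8809 − 305.0 = 94.002.
Rounded: (255, 170, 94).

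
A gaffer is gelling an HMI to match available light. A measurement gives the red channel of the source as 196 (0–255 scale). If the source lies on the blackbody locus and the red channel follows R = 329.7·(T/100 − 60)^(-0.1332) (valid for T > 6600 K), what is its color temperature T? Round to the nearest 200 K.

(t − 60)^(-0.1332) = 196/329.7 = 0.59448.
t − 60 = 0.59448^(1/-0.1332) = 0.59448^(-7.508) = 49.621, so t = 109.621.
T = 100·t = 10962 K → 11000 K to the nearest 200 K.

11000 K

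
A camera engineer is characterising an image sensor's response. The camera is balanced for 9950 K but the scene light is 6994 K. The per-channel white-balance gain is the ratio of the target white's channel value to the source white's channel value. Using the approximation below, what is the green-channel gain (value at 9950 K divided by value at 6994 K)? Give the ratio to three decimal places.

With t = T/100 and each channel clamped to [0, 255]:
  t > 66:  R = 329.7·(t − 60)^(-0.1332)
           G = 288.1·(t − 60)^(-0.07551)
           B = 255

At 6994 K (t = 69.94):
  G = 288.1·(69.94 − 60)^(-0.07551) = 288.1·9.94^(-0.07551) = 288.1·0.84079 = 242.231.
At 9950 K (t = 99.5):
  G = 288.1·(99.5 − 60)^(-0.07551) = 288.1·39.5^(-0.07551) = 288.1·0.75760 = 218.265.
Gain = 218.265 / 242.231 = 0.9011 → 0.901.

0.901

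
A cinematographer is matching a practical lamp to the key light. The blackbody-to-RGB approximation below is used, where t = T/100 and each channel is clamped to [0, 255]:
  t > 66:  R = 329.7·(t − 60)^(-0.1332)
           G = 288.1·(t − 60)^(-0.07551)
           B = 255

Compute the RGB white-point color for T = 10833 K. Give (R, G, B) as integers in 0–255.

(197, 215, 255)

t = 10833/100 = 108.33; the t > 66 branch applies.
R = 329.7·(108.33 − 60)^(-0.1332) = 329.7·48.33^(-0.1332) = 329.7·0.59657 = 196.690.
G = 288.1·(108.33 − 60)^(-0.07551) = 288.1·48.33^(-0.07551) = 288.1·0.74615 = 214.965.
B = 255 by definition for t > 66.
Rounded: (197, 215, 255).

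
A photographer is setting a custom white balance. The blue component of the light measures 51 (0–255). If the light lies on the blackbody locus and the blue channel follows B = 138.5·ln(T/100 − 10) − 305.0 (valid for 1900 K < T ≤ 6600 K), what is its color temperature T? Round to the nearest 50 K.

ln(t − 10) = (51 + 305.0) / 138.5 = 2.5704.
t − 10 = e^2.5704 = 13.071, so t = 23.071.
T = 100·t = 2307 K → 2300 K to the nearest 50 K.

2300 K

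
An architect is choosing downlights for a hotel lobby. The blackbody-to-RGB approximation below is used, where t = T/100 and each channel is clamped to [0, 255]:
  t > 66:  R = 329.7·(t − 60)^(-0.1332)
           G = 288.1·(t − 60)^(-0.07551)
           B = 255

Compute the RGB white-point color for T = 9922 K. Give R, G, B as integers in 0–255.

R=202, G=218, B=255

t = 9922/100 = 99.22; the t > 66 branch applies.
R = 329.7·(99.22 − 60)^(-0.1332) = 329.7·39.22^(-0.1332) = 329.7·0.61340 = 202.238.
G = 288.1·(99.22 − 60)^(-0.07551) = 288.1·39.22^(-0.07551) = 288.1·0.75801 = 218.382.
B = 255 by definition for t > 66.
Rounded: (202, 218, 255).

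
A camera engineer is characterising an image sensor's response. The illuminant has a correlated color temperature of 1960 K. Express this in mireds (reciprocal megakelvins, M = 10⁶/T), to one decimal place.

510.2 mireds

M = 10⁶ / 1960 = 510.204 → 510.2 mireds.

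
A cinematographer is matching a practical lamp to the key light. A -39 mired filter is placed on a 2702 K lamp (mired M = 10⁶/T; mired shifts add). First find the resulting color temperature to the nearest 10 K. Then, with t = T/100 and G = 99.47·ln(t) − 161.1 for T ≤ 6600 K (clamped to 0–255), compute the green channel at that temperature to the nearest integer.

178

M_in = 10⁶/2702 = 370.10; M_out = 370.10 + (-39) = 331.10.
T_out = 10⁶/331.10 = 3020.3 K → 3020 K; t = 30.2.
G = 99.47·ln 30.2 − 161.1 = 99.47·3.4078 − 161.1 = 177.878.
Rounded: 178.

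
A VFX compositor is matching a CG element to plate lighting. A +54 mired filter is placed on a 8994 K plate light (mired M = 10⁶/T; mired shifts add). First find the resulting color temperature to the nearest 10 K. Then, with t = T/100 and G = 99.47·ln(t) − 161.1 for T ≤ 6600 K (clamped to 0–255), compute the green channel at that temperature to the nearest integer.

M_in = 10⁶/8994 = 111.19; M_out = 111.19 + (+54) = 165.19.
T_out = 10⁶/165.19 = 6053.8 K → 6050 K; t = 60.5.
G = 99.47·ln 60.5 − 161.1 = 99.47·4.1026 − 161.1 = 246.990.
Rounded: 247.

247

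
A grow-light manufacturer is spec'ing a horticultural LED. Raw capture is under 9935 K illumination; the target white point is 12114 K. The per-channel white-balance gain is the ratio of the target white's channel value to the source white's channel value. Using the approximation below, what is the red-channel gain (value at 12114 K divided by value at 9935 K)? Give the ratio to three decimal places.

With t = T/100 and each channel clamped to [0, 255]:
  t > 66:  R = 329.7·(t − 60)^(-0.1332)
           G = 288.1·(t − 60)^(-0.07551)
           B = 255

0.943

At 9935 K (t = 99.35):
  R = 329.7·(99.35 − 60)^(-0.1332) = 329.7·39.35^(-0.1332) = 329.7·0.61313 = 202.149.
At 12114 K (t = 121.14):
  R = 329.7·(121.14 − 60)^(-0.1332) = 329.7·61.14^(-0.1332) = 329.7·0.57818 = 190.625.
Gain = 190.625 / 202.149 = 0.9430 → 0.943.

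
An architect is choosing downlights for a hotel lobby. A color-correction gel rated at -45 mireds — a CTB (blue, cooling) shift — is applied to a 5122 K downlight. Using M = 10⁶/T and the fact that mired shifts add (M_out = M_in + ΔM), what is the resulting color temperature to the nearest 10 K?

6660 K

M_in = 10⁶/5122 = 195.24 mireds.
M_out = 195.24 + (-45) = 150.24 mireds.
T_out = 10⁶/150.24 = 6656.2 K → 6660 K.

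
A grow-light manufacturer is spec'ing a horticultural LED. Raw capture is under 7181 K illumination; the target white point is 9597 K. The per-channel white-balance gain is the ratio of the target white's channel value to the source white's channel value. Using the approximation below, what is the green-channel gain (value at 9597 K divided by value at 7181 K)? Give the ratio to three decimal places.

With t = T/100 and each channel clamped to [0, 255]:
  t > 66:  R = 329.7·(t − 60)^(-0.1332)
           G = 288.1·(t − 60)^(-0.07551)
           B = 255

0.919

At 7181 K (t = 71.81):
  G = 288.1·(71.81 − 60)^(-0.07551) = 288.1·11.81^(-0.07551) = 288.1·0.82992 = 239.099.
At 9597 K (t = 95.97):
  G = 288.1·(95.97 − 60)^(-0.07551) = 288.1·35.97^(-0.07551) = 288.1·0.76298 = 219.813.
Gain = 219.813 / 239.099 = 0.9193 → 0.919.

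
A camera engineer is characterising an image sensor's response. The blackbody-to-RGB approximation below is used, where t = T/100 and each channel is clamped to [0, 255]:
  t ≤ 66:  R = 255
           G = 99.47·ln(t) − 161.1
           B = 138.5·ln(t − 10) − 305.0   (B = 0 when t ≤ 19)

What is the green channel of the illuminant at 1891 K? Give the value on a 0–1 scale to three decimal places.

0.515

t = 1891/100 = 18.91; the t ≤ 66 branch applies.
G = 99.47·ln 18.91 − 161.1 = 99.47·2.9397 − 161.1 = 131.311.
On a 0–1 scale: 131.311/255 = 0.5149 → 0.515.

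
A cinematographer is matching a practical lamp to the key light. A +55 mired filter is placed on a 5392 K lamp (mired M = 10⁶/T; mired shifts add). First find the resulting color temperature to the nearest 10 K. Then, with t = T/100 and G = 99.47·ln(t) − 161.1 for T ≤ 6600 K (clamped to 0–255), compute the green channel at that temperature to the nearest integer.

M_in = 10⁶/5392 = 185.46; M_out = 185.46 + (+55) = 240.46.
T_out = 10⁶/240.46 = 4158.7 K → 4160 K; t = 41.6.
G = 99.47·ln 41.6 − 161.1 = 99.47·3.7281 − 161.1 = 209.734.
Rounded: 210.

210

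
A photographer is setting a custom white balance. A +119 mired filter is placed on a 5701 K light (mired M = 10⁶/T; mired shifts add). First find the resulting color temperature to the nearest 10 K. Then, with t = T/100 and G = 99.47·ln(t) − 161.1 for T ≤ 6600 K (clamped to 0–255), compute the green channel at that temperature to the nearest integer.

M_in = 10⁶/5701 = 175.41; M_out = 175.41 + (+119) = 294.41.
T_out = 10⁶/294.41 = 3396.6 K → 3400 K; t = 34.
G = 99.47·ln 34 − 161.1 = 99.47·3.5264 − 161.1 = 189.667.
Rounded: 190.

190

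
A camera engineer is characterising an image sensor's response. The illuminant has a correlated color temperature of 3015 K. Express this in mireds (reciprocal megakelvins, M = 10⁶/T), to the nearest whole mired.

M = 10⁶ / 3015 = 331.675 → 332 mireds.

332 mireds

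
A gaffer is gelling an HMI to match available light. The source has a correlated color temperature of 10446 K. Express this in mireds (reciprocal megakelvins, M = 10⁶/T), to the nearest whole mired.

96 mireds

M = 10⁶ / 10446 = 95.730 → 96 mireds.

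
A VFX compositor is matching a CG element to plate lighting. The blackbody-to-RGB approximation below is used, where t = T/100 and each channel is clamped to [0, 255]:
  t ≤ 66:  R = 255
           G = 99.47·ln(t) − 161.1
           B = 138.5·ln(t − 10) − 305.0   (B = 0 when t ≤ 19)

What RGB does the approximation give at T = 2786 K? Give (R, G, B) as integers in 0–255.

t = 2786/100 = 27.86; the t ≤ 66 branch applies.
R = 255 by definition for t ≤ 66.
G = 99.47·ln 27.86 − 161.1 = 99.47·3.3272 − 161.1 = 169.856.
B = 138.5·ln(27.86 − 10) − 305.0 = 138.5·ln 17.86 − 305.0 = 138.5·2.8826 − 305.0 = 94.235.
Rounded: (255, 170, 94).

(255, 170, 94)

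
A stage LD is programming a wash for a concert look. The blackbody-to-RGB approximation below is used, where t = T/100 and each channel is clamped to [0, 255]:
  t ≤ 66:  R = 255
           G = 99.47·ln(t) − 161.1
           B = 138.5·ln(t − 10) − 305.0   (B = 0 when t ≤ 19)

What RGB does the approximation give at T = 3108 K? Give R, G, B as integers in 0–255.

t = 3108/100 = 31.08; the t ≤ 66 branch applies.
R = 255 by definition for t ≤ 66.
G = 99.47·ln 31.08 − 161.1 = 99.47·3.4366 − 161.1 = 180.735.
B = 138.5·ln(31.08 − 10) − 305.0 = 138.5·ln 21.08 − 305.0 = 138.5·3.0483 − 305.0 = 117.193.
Rounded: (255, 181, 117).

R=255, G=181, B=117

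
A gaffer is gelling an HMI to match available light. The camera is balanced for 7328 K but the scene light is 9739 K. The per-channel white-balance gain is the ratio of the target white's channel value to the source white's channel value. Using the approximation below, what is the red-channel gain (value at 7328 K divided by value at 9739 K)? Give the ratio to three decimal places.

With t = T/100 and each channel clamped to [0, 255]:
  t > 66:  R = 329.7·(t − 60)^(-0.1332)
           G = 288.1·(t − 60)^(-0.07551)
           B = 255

At 9739 K (t = 97.39):
  R = 329.7·(97.39 − 60)^(-0.1332) = 329.7·37.39^(-0.1332) = 329.7·0.61732 = 203.530.
At 7328 K (t = 73.28):
  R = 329.7·(73.28 − 60)^(-0.1332) = 329.7·13.28^(-0.1332) = 329.7·0.70858 = 233.619.
Gain = 233.619 / 203.530 = 1.1478 → 1.148.

1.148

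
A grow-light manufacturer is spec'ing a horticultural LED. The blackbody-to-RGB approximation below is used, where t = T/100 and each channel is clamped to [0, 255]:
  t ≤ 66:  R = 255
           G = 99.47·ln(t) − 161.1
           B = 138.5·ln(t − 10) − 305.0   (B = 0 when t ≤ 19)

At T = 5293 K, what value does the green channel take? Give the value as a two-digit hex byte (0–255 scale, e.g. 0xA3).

0xEA

t = 5293/100 = 52.93; the t ≤ 66 branch applies.
G = 99.47·ln 52.93 − 161.1 = 99.47·3.9690 − 161.1 = 233.693.
Rounded: 234; in hex, 0xEA.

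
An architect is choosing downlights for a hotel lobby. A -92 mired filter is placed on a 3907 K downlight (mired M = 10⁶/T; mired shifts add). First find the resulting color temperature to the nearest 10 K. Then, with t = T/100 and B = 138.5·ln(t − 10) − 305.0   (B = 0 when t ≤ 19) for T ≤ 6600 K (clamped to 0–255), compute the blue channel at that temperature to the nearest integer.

240

M_in = 10⁶/3907 = 255.95; M_out = 255.95 + (-92) = 163.95.
T_out = 10⁶/163.95 = 6099.4 K → 6100 K; t = 61.
B = 138.5·ln(61 − 10) − 305.0 = 138.5·ln 51 − 305.0 = 138.5·3.9318 − 305.0 = 239.558.
Rounded: 240.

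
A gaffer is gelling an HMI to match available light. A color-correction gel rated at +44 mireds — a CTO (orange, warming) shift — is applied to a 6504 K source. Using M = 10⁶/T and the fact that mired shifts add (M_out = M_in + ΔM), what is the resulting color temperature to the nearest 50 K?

M_in = 10⁶/6504 = 153.75 mireds.
M_out = 153.75 + (+44) = 197.75 mireds.
T_out = 10⁶/197.75 = 5056.9 K → 5050 K.

5050 K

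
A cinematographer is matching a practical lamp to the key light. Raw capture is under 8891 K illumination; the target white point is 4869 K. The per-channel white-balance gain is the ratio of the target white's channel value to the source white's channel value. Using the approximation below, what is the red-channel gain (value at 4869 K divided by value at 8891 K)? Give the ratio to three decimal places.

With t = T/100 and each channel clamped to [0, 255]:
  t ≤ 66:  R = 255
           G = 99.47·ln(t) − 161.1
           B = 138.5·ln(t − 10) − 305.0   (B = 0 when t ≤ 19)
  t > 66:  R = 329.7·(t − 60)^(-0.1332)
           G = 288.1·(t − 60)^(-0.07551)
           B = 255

At 8891 K (t = 88.91):
  R = 329.7·(88.91 − 60)^(-0.1332) = 329.7·28.91^(-0.1332) = 329.7·0.63883 = 210.624.
At 4869 K (t = 48.69):
  R = 255 by definition for t ≤ 66.
Gain = 255.000 / 210.624 = 1.2107 → 1.211.

1.211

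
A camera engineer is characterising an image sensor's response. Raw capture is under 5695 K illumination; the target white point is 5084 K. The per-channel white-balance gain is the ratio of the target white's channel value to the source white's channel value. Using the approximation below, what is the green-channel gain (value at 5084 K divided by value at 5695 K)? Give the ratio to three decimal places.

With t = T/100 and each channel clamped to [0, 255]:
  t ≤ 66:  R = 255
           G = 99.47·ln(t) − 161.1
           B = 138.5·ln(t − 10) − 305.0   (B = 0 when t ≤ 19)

At 5695 K (t = 56.95):
  G = 99.47·ln 56.95 − 161.1 = 99.47·4.0422 − 161.1 = 240.975.
At 5084 K (t = 50.84):
  G = 99.47·ln 50.84 − 161.1 = 99.47·3.9287 − 161.1 = 229.686.
Gain = 229.686 / 240.975 = 0.9532 → 0.953.

0.953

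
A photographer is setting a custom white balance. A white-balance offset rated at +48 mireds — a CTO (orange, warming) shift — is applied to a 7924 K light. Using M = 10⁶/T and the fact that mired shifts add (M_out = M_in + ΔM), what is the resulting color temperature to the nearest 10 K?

5740 K

M_in = 10⁶/7924 = 126.20 mireds.
M_out = 126.20 + (+48) = 174.20 mireds.
T_out = 10⁶/174.20 = 5740.6 K → 5740 K.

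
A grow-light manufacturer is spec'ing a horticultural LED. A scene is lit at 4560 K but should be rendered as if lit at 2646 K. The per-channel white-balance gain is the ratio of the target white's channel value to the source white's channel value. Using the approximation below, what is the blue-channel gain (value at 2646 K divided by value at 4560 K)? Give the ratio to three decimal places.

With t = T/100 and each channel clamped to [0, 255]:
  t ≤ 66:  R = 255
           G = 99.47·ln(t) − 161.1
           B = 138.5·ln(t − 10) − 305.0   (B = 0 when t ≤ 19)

0.437

At 4560 K (t = 45.6):
  B = 138.5·ln(45.6 − 10) − 305.0 = 138.5·ln 35.6 − 305.0 = 138.5·3.5723 − 305.0 = 189.770.
At 2646 K (t = 26.46):
  B = 138.5·ln(26.46 − 10) − 305.0 = 138.5·ln 16.46 − 305.0 = 138.5·2.8009 − 305.0 = 82.929.
Gain = 82.929 / 189.770 = 0.4370 → 0.437.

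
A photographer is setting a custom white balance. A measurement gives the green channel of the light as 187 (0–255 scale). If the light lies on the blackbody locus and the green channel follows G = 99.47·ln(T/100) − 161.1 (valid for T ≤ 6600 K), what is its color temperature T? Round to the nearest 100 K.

3300 K

ln t = (187 + 161.1) / 99.47 = 3.4995.
t = e^3.4995 = 33.100.
T = 100·t = 3310 K → 3300 K to the nearest 100 K.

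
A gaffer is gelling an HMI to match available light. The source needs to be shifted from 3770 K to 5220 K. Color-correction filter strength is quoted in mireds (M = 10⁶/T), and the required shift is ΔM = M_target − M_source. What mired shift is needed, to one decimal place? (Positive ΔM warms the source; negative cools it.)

-73.7 mireds

M_source = 10⁶/3770 = 265.252; M_target = 10⁶/5220 = 191.571.
ΔM = 191.571 − 265.252 = -73.681 → -73.7 mireds, a cooling shift.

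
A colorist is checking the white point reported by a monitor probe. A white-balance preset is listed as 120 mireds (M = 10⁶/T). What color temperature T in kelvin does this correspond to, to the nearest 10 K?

8330 K

T = 10⁶ / 120 = 8333.33 K → 8330 K.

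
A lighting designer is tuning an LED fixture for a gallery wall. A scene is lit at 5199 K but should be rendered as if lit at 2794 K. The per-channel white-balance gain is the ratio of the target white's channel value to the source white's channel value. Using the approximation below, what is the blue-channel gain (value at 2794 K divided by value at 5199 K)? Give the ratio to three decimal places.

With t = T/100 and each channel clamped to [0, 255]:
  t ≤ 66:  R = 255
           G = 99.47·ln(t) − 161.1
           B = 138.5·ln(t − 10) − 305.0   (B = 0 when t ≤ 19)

0.446

At 5199 K (t = 51.99):
  B = 138.5·ln(51.99 − 10) − 305.0 = 138.5·ln 41.99 − 305.0 = 138.5·3.7374 − 305.0 = 212.634.
At 2794 K (t = 27.94):
  B = 138.5·ln(27.94 − 10) − 305.0 = 138.5·ln 17.94 − 305.0 = 138.5·2.8870 − 305.0 = 94.854.
Gain = 94.854 / 212.634 = 0.4461 → 0.446.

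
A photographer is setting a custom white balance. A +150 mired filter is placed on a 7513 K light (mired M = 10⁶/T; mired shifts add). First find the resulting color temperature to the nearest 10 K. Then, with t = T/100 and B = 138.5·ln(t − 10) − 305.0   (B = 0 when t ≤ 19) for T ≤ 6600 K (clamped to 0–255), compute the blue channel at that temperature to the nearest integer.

M_in = 10⁶/7513 = 133.10; M_out = 133.10 + (+150) = 283.10.
T_out = 10⁶/283.10 = 3532.3 K → 3530 K; t = 35.3.
B = 138.5·ln(35.3 − 10) − 305.0 = 138.5·ln 25.3 − 305.0 = 138.5·3.2308 − 305.0 = 142.466.
Rounded: 142.

142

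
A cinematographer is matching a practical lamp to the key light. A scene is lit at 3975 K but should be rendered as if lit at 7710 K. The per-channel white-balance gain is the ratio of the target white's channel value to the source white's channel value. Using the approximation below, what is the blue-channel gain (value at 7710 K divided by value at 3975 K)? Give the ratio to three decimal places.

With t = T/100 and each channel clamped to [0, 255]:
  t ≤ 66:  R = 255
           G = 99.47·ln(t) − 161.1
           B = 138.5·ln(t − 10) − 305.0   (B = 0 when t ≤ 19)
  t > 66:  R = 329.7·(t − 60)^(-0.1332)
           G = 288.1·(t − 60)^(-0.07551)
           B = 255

1.546

At 3975 K (t = 39.75):
  B = 138.5·ln(39.75 − 10) − 305.0 = 138.5·ln 29.75 − 305.0 = 138.5·3.3928 − 305.0 = 164.907.
At 7710 K (t = 77.1):
  B = 255 by definition for t > 66.
Gain = 255.000 / 164.907 = 1.5463 → 1.546.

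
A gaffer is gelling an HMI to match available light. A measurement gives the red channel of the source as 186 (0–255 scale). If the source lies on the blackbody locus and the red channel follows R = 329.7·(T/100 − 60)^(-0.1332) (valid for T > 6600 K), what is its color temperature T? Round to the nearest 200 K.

(t − 60)^(-0.1332) = 186/329.7 = 0.56415.
t − 60 = 0.56415^(1/-0.1332) = 0.56415^(-7.508) = 73.521, so t = 133.521.
T = 100·t = 13352 K → 13400 K to the nearest 200 K.

13400 K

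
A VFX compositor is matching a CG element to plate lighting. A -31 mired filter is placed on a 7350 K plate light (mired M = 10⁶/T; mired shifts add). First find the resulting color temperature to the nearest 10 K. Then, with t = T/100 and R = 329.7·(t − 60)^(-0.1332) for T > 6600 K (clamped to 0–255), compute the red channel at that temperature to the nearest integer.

M_in = 10⁶/7350 = 136.05; M_out = 136.05 + (-31) = 105.05.
T_out = 10⁶/105.05 = 9518.9 K → 9520 K; t = 95.2.
R = 329.7·(95.2 − 60)^(-0.1332) = 329.7·35.2^(-0.1332) = 329.7·0.62230 = 205.173.
Rounded: 205.

205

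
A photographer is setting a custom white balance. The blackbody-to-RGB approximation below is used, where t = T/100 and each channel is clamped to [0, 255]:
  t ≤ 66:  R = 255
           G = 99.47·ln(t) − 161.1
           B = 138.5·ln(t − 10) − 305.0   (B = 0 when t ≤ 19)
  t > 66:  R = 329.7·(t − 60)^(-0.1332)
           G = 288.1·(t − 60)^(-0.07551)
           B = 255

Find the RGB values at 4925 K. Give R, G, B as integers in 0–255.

R=255, G=227, B=203

t = 4925/100 = 49.25; the t ≤ 66 branch applies.
R = 255 by definition for t ≤ 66.
G = 99.47·ln 49.25 − 161.1 = 99.47·3.8969 − 161.1 = 226.526.
B = 138.5·ln(49.25 − 10) − 305.0 = 138.5·ln 39.25 − 305.0 = 138.5·3.6700 − 305.0 = 203.288.
Rounded: (255, 227, 203).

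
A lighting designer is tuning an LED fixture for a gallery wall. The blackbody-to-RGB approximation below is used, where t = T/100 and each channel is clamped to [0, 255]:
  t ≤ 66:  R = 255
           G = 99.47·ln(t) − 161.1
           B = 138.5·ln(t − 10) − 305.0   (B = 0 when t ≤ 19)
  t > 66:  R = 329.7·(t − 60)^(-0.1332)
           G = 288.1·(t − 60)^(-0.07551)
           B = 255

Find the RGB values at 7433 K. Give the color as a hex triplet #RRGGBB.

#E7ECFF

t = 7433/100 = 74.33; the t > 66 branch applies.
R = 329.7·(74.33 − 60)^(-0.1332) = 329.7·14.33^(-0.1332) = 329.7·0.70144 = 231.263.
G = 288.1·(74.33 − 60)^(-0.07551) = 288.1·14.33^(-0.07551) = 288.1·0.81788 = 235.632.
B = 255 by definition for t > 66.
Rounded: (231, 236, 255).
In hex: #E7ECFF.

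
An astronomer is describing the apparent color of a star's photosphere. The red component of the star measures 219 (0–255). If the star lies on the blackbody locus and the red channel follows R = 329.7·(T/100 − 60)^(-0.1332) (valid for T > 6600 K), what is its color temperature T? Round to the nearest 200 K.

(t − 60)^(-0.1332) = 219/329.7 = 0.66424.
t − 60 = 0.66424^(1/-0.1332) = 0.66424^(-7.508) = 21.572, so t = 81.572.
T = 100·t = 8157 K → 8200 K to the nearest 200 K.

8200 K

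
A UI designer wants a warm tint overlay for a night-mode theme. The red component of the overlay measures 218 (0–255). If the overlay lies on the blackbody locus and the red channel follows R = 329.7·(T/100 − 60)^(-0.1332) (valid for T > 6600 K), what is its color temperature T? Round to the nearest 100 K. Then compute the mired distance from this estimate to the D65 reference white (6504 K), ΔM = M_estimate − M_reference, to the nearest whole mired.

(t − 60)^(-0.1332) = 218/329.7 = 0.66121.
t − 60 = 0.66121^(1/-0.1332) = 0.66121^(-7.508) = 22.326, so t = 82.326.
T = 100·t = 8233 K → 8200 K to the nearest 100 K.
M_estimate = 10⁶/8200 = 121.95; M_reference = 10⁶/6504 = 153.75.
ΔM = 121.95 − 153.75 = -31.80 → -32 mireds.

-32 mireds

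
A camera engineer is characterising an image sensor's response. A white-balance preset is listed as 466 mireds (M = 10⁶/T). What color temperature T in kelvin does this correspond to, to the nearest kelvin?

2146 K

T = 10⁶ / 466 = 2145.92 K → 2146 K.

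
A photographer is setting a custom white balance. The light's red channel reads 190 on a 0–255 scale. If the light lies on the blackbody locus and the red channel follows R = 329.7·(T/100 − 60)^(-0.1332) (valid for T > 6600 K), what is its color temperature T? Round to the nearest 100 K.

(t − 60)^(-0.1332) = 190/329.7 = 0.57628.
t − 60 = 0.57628^(1/-0.1332) = 0.57628^(-7.508) = 62.667, so t = 122.667.
T = 100·t = 12267 K → 12300 K to the nearest 100 K.

12300 K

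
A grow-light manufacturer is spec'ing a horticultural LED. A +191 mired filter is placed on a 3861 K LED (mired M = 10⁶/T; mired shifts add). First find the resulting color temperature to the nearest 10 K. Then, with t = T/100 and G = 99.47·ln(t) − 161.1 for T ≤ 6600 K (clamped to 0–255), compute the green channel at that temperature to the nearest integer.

147

M_in = 10⁶/3861 = 259.00; M_out = 259.00 + (+191) = 450.00.
T_out = 10⁶/450.00 = 2222.2 K → 2220 K; t = 22.2.
G = 99.47·ln 22.2 − 161.1 = 99.47·3.1001 − 161.1 = 147.266.
Rounded: 147.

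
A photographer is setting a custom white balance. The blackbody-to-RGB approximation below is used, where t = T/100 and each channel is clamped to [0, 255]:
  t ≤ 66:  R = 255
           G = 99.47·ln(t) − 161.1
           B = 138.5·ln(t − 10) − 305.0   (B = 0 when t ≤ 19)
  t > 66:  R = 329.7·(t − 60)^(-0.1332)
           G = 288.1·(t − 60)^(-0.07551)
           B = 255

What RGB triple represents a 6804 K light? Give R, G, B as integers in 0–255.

t = 6804/100 = 68.04; the t > 66 branch applies.
R = 329.7·(68.04 − 60)^(-0.1332) = 329.7·8.04^(-0.1332) = 329.7·0.75756 = 249.769.
G = 288.1·(68.04 − 60)^(-0.07551) = 288.1·8.04^(-0.07551) = 288.1·0.85437 = 246.143.
B = 255 by definition for t > 66.
Rounded: (250, 246, 255).

R=250, G=246, B=255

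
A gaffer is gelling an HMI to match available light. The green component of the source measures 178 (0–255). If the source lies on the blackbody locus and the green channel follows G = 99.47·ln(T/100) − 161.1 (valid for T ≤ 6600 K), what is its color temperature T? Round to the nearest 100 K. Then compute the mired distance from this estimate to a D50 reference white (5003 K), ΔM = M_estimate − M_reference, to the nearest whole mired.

ln t = (178 + 161.1) / 99.47 = 3.4091.
t = e^3.4091 = 30.237.
T = 100·t = 3024 K → 3000 K to the nearest 100 K.
M_estimate = 10⁶/3000 = 333.33; M_reference = 10⁶/5003 = 199.88.
ΔM = 333.33 − 199.88 = 133.45 → +133 mireds.

+133 mireds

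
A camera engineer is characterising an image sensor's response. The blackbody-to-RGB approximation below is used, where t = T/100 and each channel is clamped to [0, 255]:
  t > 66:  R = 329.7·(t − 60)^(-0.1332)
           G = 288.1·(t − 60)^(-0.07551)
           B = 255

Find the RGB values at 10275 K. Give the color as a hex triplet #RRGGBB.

#C8D9FF

t = 10275/100 = 102.75; the t > 66 branch applies.
R = 329.7·(102.75 − 60)^(-0.1332) = 329.7·42.75^(-0.1332) = 329.7·0.60640 = 199.930.
G = 288.1·(102.75 − 60)^(-0.07551) = 288.1·42.75^(-0.07551) = 288.1·0.75309 = 216.966.
B = 255 by definition for t > 66.
Rounded: (200, 217, 255).
In hex: #C8D9FF.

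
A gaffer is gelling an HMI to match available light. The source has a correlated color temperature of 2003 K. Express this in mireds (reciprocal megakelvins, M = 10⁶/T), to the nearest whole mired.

M = 10⁶ / 2003 = 499.251 → 499 mireds.

499 mireds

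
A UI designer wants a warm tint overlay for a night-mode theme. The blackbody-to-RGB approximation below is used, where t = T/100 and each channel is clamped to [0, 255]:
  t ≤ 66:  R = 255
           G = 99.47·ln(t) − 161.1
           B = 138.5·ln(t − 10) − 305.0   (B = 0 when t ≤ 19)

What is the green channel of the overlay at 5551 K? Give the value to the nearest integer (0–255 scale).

t = 5551/100 = 55.51; the t ≤ 66 branch applies.
G = 99.47·ln 55.51 − 161.1 = 99.47·4.0166 − 161.1 = 238.428.
Rounded: 238.

238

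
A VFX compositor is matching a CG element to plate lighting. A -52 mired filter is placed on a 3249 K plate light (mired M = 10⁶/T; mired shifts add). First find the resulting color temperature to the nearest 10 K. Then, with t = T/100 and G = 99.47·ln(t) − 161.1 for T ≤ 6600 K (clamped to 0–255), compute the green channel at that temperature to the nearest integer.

204

M_in = 10⁶/3249 = 307.79; M_out = 307.79 + (-52) = 255.79.
T_out = 10⁶/255.79 = 3909.5 K → 3910 K; t = 39.1.
G = 99.47·ln 39.1 − 161.1 = 99.47·3.6661 − 161.1 = 203.569.
Rounded: 204.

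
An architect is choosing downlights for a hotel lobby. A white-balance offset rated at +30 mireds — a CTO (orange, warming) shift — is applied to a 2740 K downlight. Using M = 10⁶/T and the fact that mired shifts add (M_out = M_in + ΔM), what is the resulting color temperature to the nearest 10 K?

M_in = 10⁶/2740 = 364.96 mireds.
M_out = 364.96 + (+30) = 394.96 mireds.
T_out = 10⁶/394.96 = 2531.9 K → 2530 K.

2530 K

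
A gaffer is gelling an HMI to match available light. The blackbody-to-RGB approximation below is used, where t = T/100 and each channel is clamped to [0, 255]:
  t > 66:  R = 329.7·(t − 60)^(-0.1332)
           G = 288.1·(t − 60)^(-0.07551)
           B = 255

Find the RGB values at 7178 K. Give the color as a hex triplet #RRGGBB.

t = 7178/100 = 71.78; the t > 66 branch applies.
R = 329.7·(71.78 − 60)^(-0.1332) = 329.7·11.78^(-0.1332) = 329.7·0.71998 = 237.379.
G = 288.1·(71.78 − 60)^(-0.07551) = 288.1·11.78^(-0.07551) = 288.1·0.83008 = 239.145.
B = 255 by definition for t > 66.
Rounded: (237, 239, 255).
In hex: #EDEFFF.

#EDEFFF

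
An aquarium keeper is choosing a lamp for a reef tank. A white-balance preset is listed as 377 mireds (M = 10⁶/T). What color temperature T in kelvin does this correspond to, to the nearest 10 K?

2650 K

T = 10⁶ / 377 = 2652.52 K → 2650 K.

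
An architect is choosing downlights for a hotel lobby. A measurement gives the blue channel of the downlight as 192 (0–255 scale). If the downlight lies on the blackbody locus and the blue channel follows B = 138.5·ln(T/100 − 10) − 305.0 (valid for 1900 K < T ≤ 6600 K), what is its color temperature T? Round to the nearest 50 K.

4600 K

ln(t − 10) = (192 + 305.0) / 138.5 = 3.5884.
t − 10 = e^3.5884 = 36.178, so t = 46.178.
T = 100·t = 4618 K → 4600 K to the nearest 50 K.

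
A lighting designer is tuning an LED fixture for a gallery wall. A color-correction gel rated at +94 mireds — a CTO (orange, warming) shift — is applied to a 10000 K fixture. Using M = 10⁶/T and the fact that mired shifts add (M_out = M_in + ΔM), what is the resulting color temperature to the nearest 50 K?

M_in = 10⁶/10000 = 100.00 mireds.
M_out = 100.00 + (+94) = 194.00 mireds.
T_out = 10⁶/194.00 = 5154.6 K → 5150 K.

5150 K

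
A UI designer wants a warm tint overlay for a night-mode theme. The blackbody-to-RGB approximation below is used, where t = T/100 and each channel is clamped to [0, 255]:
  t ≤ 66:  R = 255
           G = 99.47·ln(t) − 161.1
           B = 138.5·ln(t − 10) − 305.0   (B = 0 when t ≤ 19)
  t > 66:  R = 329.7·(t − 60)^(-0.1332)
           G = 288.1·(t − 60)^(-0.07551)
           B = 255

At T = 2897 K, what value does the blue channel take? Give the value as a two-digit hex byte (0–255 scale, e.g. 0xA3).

0x67

t = 2897/100 = 28.97; the t ≤ 66 branch applies.
B = 138.5·ln(28.97 − 10) − 305.0 = 138.5·ln 18.97 − 305.0 = 138.5·2.9429 − 305.0 = 102.586.
Rounded: 103; in hex, 0x67.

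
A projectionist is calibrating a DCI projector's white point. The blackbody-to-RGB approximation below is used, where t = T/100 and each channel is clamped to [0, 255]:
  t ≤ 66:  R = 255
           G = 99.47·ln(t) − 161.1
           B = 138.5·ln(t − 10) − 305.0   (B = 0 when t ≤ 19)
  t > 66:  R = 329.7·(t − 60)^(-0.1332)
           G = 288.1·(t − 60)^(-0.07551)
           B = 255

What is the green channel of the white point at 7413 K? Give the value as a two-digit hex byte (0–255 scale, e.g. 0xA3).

t = 7413/100 = 74.13; the t > 66 branch applies.
G = 288.1·(74.13 − 60)^(-0.07551) = 288.1·14.13^(-0.07551) = 288.1·0.81875 = 235.883.
Rounded: 236; in hex, 0xEC.

0xEC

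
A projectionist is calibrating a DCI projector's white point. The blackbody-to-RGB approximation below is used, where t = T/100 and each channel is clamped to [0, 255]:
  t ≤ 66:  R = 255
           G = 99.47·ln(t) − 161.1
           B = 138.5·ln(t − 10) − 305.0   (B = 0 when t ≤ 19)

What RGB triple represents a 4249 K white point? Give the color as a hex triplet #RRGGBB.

#FFD4B1

t = 4249/100 = 42.49; the t ≤ 66 branch applies.
R = 255 by definition for t ≤ 66.
G = 99.47·ln 42.49 − 161.1 = 99.47·3.7493 − 161.1 = 211.840.
B = 138.5·ln(42.49 − 10) − 305.0 = 138.5·ln 32.49 − 305.0 = 138.5·3.4809 − 305.0 = 177.109.
Rounded: (255, 212, 177).
In hex: #FFD4B1.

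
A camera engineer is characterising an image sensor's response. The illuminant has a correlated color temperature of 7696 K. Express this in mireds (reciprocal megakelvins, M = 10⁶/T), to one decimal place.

129.9 mireds

M = 10⁶ / 7696 = 129.938 → 129.9 mireds.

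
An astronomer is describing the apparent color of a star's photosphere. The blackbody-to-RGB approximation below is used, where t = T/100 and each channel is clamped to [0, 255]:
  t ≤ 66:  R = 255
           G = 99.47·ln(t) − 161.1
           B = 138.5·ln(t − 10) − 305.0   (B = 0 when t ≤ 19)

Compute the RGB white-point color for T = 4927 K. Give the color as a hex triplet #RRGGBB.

#FFE3CB

t = 4927/100 = 49.27; the t ≤ 66 branch applies.
R = 255 by definition for t ≤ 66.
G = 99.47·ln 49.27 − 161.1 = 99.47·3.8973 − 161.1 = 226.566.
B = 138.5·ln(49.27 − 10) − 305.0 = 138.5·ln 39.27 − 305.0 = 138.5·3.6705 − 305.0 = 203.359.
Rounded: (255, 227, 203).
In hex: #FFE3CB.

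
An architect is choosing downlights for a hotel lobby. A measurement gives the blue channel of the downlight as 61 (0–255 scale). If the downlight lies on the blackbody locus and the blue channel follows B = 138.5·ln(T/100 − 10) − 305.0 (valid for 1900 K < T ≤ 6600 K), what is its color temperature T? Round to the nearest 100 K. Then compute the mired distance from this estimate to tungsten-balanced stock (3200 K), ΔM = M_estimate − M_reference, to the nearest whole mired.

+104 mireds

ln(t − 10) = (61 + 305.0) / 138.5 = 2.6426.
t − 10 = e^2.6426 = 14.050, so t = 24.050.
T = 100·t = 2405 K → 2400 K to the nearest 100 K.
M_estimate = 10⁶/2400 = 416.67; M_reference = 10⁶/3200 = 312.50.
ΔM = 416.67 − 312.50 = 104.17 → +104 mireds.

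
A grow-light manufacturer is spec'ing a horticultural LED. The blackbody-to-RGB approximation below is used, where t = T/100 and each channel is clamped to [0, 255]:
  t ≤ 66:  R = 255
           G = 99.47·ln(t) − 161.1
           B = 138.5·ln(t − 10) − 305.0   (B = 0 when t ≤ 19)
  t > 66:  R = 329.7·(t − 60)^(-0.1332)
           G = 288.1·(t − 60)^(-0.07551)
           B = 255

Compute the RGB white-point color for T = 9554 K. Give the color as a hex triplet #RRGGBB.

#CDDCFF

t = 9554/100 = 95.54; the t > 66 branch applies.
R = 329.7·(95.54 − 60)^(-0.1332) = 329.7·35.54^(-0.1332) = 329.7·0.62150 = 204.910.
G = 288.1·(95.54 − 60)^(-0.07551) = 288.1·35.54^(-0.07551) = 288.1·0.76367 = 220.013.
B = 255 by definition for t > 66.
Rounded: (205, 220, 255).
In hex: #CDDCFF.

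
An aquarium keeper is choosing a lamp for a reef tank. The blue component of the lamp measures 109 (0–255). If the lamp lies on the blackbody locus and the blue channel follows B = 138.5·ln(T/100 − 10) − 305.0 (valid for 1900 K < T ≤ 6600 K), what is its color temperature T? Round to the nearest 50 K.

3000 K

ln(t − 10) = (109 + 305.0) / 138.5 = 2.9892.
t − 10 = e^2.9892 = 19.869, so t = 29.869.
T = 100·t = 2987 K → 3000 K to the nearest 50 K.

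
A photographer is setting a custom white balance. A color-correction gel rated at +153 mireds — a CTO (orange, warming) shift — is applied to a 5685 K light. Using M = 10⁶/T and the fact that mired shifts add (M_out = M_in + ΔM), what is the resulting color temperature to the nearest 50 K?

M_in = 10⁶/5685 = 175.90 mireds.
M_out = 175.90 + (+153) = 328.90 mireds.
T_out = 10⁶/328.90 = 3040.4 K → 3050 K.

3050 K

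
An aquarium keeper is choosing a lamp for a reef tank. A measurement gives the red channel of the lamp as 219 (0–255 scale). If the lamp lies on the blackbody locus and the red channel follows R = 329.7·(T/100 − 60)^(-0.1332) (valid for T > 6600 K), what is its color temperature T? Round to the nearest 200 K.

(t − 60)^(-0.1332) = 219/329.7 = 0.66424.
t − 60 = 0.66424^(1/-0.1332) = 0.66424^(-7.508) = 21.572, so t = 81.572.
T = 100·t = 8157 K → 8200 K to the nearest 200 K.

8200 K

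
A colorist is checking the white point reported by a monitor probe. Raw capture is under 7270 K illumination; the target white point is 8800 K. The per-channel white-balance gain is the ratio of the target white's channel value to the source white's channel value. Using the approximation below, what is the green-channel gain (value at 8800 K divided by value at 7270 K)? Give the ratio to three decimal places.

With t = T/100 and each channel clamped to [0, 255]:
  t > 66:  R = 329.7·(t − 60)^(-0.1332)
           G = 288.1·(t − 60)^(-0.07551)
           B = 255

At 7270 K (t = 72.7):
  G = 288.1·(72.7 − 60)^(-0.07551) = 288.1·12.7^(-0.07551) = 288.1·0.82538 = 237.791.
At 8800 K (t = 88):
  G = 288.1·(88 − 60)^(-0.07551) = 288.1·28^(-0.07551) = 288.1·0.77754 = 224.010.
Gain = 224.010 / 237.791 = 0.9420 → 0.942.

0.942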